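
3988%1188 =424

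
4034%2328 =1706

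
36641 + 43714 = 80355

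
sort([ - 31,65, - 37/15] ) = [ - 31,  -  37/15,65 ]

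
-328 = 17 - 345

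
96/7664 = 6/479 = 0.01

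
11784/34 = 346 + 10/17 = 346.59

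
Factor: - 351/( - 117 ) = 3= 3^1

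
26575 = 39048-12473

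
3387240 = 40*84681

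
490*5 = 2450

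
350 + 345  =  695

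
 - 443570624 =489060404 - 932631028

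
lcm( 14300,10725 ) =42900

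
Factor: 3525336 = 2^3*3^3*19^1*859^1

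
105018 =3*35006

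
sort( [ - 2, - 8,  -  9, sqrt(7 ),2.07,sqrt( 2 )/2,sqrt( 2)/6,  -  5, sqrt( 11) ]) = [ - 9, - 8  , - 5, - 2,sqrt ( 2 )/6, sqrt( 2 )/2, 2.07,sqrt( 7) , sqrt( 11) ]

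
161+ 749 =910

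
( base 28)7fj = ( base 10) 5927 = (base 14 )2235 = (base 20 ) EG7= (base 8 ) 13447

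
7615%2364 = 523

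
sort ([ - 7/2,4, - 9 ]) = [ - 9,-7/2, 4]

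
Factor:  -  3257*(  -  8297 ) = 27023329 = 3257^1 * 8297^1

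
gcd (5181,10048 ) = 157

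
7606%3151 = 1304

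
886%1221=886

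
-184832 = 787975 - 972807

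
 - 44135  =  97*( - 455 ) 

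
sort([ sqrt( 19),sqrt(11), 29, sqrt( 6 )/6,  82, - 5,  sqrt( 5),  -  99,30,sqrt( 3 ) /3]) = [ - 99, - 5,sqrt( 6) /6,sqrt( 3)/3, sqrt ( 5),sqrt( 11), sqrt(19),29,30,82]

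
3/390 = 1/130 = 0.01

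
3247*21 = 68187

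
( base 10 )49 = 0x31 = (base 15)34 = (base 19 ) 2B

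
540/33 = 180/11 = 16.36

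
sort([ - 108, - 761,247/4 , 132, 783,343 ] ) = [-761, - 108, 247/4,  132 , 343, 783]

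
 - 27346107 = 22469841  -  49815948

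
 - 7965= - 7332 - 633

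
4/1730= 2/865 =0.00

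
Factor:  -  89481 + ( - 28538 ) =  -  11^1*10729^1= -118019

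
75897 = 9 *8433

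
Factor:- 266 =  - 2^1*7^1*19^1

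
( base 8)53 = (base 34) 19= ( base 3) 1121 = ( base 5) 133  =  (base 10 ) 43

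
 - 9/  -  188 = 9/188 = 0.05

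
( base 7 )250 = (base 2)10000101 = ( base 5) 1013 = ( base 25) 58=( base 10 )133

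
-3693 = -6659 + 2966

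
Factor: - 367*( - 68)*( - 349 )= - 8709644 = - 2^2*17^1*349^1*367^1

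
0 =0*( -622 ) 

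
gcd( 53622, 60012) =18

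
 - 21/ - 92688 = 7/30896 = 0.00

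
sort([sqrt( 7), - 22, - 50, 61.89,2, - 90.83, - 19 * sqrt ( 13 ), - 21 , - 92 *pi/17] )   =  [ - 90.83, - 19*sqrt( 13), - 50, - 22, - 21, - 92*pi/17, 2,  sqrt( 7), 61.89]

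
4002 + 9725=13727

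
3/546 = 1/182 = 0.01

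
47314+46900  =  94214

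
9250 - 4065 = 5185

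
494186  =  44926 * 11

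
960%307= 39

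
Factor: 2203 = 2203^1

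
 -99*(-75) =7425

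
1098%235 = 158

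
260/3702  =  130/1851 = 0.07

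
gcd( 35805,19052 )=11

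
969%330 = 309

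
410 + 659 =1069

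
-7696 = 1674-9370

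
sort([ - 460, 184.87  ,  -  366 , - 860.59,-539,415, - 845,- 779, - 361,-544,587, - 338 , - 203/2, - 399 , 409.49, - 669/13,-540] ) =[-860.59,- 845, - 779,-544,-540,  -  539, - 460, - 399, - 366, - 361, - 338, - 203/2,-669/13,184.87, 409.49,  415,587 ] 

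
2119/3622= 2119/3622 = 0.59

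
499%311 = 188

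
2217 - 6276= - 4059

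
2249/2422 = 13/14  =  0.93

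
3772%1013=733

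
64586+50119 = 114705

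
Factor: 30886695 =3^2 * 5^1*7^1*31^1*3163^1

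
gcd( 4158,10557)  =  27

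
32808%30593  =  2215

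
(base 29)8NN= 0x1CFA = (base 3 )101011202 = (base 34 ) 6e6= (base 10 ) 7418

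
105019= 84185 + 20834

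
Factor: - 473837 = -7^1*13^1*41^1*127^1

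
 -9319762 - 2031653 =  - 11351415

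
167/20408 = 167/20408 = 0.01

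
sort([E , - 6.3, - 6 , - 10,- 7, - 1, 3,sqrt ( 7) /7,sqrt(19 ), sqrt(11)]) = [ - 10, - 7, - 6.3, - 6, - 1, sqrt(7) /7 , E , 3,sqrt(11 ), sqrt ( 19) ] 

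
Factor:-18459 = - 3^2*7^1*293^1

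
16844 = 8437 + 8407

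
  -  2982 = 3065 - 6047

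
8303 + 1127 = 9430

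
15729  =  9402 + 6327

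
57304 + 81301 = 138605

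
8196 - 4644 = 3552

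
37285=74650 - 37365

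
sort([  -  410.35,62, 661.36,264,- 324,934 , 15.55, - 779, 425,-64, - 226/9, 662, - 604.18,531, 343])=[-779 ,-604.18 , - 410.35, - 324, - 64, - 226/9, 15.55,62, 264,343 , 425,531, 661.36, 662,  934] 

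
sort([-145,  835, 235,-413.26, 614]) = [-413.26, - 145, 235 , 614,  835 ]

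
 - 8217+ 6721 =-1496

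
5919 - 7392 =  - 1473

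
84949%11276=6017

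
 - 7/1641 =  - 7/1641= - 0.00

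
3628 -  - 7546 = 11174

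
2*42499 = 84998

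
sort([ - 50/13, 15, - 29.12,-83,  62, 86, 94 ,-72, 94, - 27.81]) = [  -  83, - 72,-29.12, - 27.81, - 50/13, 15, 62, 86, 94, 94]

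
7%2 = 1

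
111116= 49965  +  61151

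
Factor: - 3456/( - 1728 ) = 2 = 2^1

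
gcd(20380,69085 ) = 5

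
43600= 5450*8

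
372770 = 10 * 37277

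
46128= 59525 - 13397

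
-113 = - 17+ - 96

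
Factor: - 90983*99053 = -9012139099 = - 37^1*2459^1*99053^1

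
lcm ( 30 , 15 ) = 30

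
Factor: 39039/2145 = 5^(-1)*7^1*13^1 = 91/5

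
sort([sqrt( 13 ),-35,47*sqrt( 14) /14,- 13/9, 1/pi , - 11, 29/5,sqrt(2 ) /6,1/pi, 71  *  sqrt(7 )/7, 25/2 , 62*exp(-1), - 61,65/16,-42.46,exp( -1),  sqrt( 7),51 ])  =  [  -  61, - 42.46,-35, - 11, - 13/9,  sqrt ( 2 )/6,1/pi, 1/pi, exp (-1 ),sqrt( 7 ),sqrt( 13 ),  65/16,29/5,25/2,47*sqrt( 14 ) /14, 62*exp(-1),71*sqrt(7 ) /7, 51] 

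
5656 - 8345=  -  2689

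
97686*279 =27254394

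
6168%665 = 183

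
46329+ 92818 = 139147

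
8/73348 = 2/18337  =  0.00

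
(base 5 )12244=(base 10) 949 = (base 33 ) sp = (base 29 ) 13L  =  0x3B5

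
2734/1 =2734 = 2734.00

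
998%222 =110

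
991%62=61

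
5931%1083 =516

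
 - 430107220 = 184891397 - 614998617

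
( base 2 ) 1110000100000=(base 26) AGO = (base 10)7200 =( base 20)i00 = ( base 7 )26664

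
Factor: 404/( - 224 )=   -101/56 = - 2^( - 3 ) * 7^( - 1 )  *  101^1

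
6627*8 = 53016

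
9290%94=78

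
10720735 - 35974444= - 25253709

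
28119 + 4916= 33035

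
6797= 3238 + 3559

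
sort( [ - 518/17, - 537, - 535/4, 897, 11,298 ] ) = [ - 537, - 535/4, - 518/17, 11,298,897]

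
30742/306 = 100+71/153 = 100.46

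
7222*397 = 2867134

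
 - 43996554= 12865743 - 56862297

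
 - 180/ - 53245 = 36/10649 = 0.00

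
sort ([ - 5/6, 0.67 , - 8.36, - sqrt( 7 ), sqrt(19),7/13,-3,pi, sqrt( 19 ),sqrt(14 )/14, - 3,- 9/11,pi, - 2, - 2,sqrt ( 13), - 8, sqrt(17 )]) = [ - 8.36, - 8 , - 3, - 3 , - sqrt (7), -2,-2, -5/6,  -  9/11,sqrt( 14)/14,7/13,0.67,pi, pi,sqrt (13),  sqrt(17),sqrt(19 ),sqrt(19)]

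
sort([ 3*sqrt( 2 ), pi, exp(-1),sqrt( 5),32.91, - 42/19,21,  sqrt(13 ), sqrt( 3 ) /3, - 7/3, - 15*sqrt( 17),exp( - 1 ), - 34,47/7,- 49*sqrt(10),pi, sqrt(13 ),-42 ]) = [ - 49*sqrt ( 10 ),-15  *sqrt( 17), - 42,-34, - 7/3, - 42/19, exp( - 1),exp( - 1 ),  sqrt(3)/3, sqrt( 5 ), pi, pi, sqrt(13 ), sqrt( 13 ),3*sqrt( 2 ),47/7 , 21, 32.91]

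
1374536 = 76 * 18086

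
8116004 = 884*9181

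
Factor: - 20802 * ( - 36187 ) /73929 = 2^1*19^( - 1)*1297^( - 1) * 3467^1*36187^1= 250920658/24643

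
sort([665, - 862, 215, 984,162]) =[ - 862, 162, 215,665,  984]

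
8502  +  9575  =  18077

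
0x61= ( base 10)97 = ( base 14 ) 6D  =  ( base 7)166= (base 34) 2t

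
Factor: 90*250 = 2^2*3^2 * 5^4 = 22500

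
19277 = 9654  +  9623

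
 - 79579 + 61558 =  - 18021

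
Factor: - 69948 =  - 2^2*3^2*29^1*67^1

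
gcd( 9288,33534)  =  54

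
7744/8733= 7744/8733= 0.89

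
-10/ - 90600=1/9060= 0.00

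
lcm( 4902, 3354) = 63726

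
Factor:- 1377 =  - 3^4*17^1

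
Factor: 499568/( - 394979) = - 2^4*13^( - 1) * 23^(-1 )*1321^(  -  1)*31223^1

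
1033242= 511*2022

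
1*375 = 375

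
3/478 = 3/478 = 0.01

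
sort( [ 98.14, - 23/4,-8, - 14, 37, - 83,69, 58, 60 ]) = [ - 83, - 14, - 8, - 23/4, 37, 58, 60,69, 98.14 ]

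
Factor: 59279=11^1*17^1 *317^1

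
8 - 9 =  - 1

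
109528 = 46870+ 62658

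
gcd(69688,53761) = 1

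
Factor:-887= - 887^1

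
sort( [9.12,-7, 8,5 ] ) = [ - 7,5,8, 9.12 ] 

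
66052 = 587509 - 521457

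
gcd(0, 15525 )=15525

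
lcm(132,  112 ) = 3696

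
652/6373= 652/6373  =  0.10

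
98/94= 49/47 = 1.04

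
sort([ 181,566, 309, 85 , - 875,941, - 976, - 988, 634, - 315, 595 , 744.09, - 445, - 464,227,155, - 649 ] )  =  [ - 988,-976, - 875, - 649, - 464, - 445, - 315, 85,155, 181, 227, 309,566,595,634, 744.09,941 ] 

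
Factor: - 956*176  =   - 168256 = - 2^6*11^1*239^1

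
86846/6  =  43423/3 = 14474.33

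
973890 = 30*32463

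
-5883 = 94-5977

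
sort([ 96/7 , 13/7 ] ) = [13/7,96/7 ]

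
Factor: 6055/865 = 7  =  7^1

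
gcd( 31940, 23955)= 7985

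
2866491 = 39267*73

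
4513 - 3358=1155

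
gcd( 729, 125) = 1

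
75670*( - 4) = -302680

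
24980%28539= 24980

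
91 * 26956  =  2452996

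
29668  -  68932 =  - 39264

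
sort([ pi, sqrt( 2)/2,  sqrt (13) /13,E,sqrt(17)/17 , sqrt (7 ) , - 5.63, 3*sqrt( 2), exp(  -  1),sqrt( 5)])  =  [ - 5.63,sqrt(17)/17, sqrt( 13 ) /13,  exp ( - 1),sqrt( 2)/2, sqrt ( 5), sqrt (7), E,pi, 3*sqrt( 2 )]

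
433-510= - 77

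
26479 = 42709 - 16230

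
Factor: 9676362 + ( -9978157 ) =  - 301795 = - 5^1*13^1*4643^1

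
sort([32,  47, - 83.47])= [-83.47, 32, 47 ] 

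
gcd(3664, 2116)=4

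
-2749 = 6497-9246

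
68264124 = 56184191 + 12079933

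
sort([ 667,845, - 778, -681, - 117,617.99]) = [-778,-681,-117,  617.99 , 667,845] 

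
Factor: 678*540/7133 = 366120/7133  =  2^3*3^4*5^1*7^ ( - 1 )*113^1* 1019^(-1 )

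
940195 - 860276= 79919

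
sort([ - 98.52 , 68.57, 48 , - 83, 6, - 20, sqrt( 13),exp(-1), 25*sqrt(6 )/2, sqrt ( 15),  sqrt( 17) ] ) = [ - 98.52, -83, - 20,exp( - 1) , sqrt(13),sqrt( 15), sqrt (17 ), 6, 25*sqrt( 6)/2, 48, 68.57] 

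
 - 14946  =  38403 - 53349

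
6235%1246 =5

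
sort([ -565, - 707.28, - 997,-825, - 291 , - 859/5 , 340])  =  [-997, - 825, - 707.28,  -  565, - 291,-859/5,340]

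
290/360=29/36=0.81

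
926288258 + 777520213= 1703808471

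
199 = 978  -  779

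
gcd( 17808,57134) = 742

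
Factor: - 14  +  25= 11 =11^1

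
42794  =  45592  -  2798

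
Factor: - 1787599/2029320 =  - 2^( - 3)*3^ ( - 3 )*5^( - 1)*11^1*101^1*1609^1*1879^(  -  1)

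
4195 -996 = 3199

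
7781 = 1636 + 6145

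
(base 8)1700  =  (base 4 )33000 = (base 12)680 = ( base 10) 960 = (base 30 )120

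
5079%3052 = 2027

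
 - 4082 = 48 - 4130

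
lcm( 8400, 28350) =226800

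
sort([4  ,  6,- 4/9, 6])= [ - 4/9,4,  6, 6 ]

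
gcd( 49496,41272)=8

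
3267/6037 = 3267/6037 =0.54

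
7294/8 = 911 + 3/4 = 911.75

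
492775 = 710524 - 217749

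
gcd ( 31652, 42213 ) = 1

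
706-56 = 650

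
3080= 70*44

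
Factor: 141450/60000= 943/400 =2^(  -  4) * 5^( - 2)*23^1*41^1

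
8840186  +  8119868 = 16960054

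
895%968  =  895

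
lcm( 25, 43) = 1075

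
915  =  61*15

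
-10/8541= -10/8541= -  0.00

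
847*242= 204974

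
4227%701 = 21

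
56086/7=8012 + 2/7=   8012.29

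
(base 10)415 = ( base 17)177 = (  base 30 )dp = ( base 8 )637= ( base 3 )120101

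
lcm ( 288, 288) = 288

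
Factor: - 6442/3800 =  - 3221/1900 = - 2^ ( -2 ) * 5^( - 2)*19^( - 1 )*3221^1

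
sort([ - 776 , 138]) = [ - 776,138]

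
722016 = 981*736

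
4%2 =0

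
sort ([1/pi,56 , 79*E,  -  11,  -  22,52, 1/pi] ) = [ - 22, - 11, 1/pi,1/pi,52,56,79*E ]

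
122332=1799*68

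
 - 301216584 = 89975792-391192376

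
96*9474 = 909504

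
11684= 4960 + 6724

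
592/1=592 = 592.00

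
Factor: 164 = 2^2*41^1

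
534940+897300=1432240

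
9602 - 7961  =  1641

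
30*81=2430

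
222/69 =3+5/23 = 3.22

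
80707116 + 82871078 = 163578194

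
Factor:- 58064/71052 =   -  76/93 = - 2^2*3^(- 1 )*19^1  *31^( - 1 ) 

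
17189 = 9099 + 8090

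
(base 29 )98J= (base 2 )1111010001100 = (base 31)848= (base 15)24B5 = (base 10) 7820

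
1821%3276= 1821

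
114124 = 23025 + 91099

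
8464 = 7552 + 912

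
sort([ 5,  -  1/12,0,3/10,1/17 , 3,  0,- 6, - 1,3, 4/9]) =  [ - 6,  -  1, - 1/12,0,  0 , 1/17 , 3/10 , 4/9 , 3,3, 5] 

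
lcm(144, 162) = 1296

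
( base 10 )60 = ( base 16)3C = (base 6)140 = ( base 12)50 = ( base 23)2E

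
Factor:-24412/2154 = -2^1*3^( - 1 )*17^1 = - 34/3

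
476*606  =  288456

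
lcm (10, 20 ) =20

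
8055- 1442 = 6613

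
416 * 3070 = 1277120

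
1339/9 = 148 +7/9 = 148.78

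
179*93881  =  16804699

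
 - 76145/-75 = 15229/15 = 1015.27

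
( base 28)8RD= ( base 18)13d3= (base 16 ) 1b81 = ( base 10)7041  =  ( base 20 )HC1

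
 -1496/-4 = 374 + 0/1 = 374.00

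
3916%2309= 1607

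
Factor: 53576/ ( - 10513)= - 2^3 * 37^1*181^1*10513^ (  -  1 ) 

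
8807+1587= 10394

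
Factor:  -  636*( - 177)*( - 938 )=-2^3*3^2*7^1  *  53^1*59^1*67^1=-105592536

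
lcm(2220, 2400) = 88800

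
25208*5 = 126040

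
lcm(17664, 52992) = 52992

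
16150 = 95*170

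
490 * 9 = 4410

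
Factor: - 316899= -3^3*11^2*97^1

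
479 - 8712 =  - 8233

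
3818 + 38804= 42622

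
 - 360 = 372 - 732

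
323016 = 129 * 2504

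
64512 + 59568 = 124080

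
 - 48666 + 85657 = 36991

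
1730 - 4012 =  - 2282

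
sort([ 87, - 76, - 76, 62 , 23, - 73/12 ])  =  [-76, - 76, - 73/12, 23,  62, 87]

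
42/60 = 7/10 = 0.70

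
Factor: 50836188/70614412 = 3^1*11^(-1)*13^1*17^1*19^(-1)*29^1* 661^1 * 84467^( - 1 ) = 12709047/17653603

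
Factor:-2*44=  - 88 = - 2^3*11^1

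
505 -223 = 282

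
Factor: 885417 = 3^1 * 13^1*73^1*311^1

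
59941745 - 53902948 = 6038797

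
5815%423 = 316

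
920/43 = 920/43 = 21.40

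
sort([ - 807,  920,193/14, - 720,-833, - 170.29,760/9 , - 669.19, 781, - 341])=[ - 833, - 807 , - 720, - 669.19, - 341, - 170.29,193/14, 760/9,781, 920]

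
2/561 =2/561 = 0.00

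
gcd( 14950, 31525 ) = 325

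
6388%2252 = 1884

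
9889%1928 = 249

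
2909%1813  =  1096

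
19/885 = 19/885 = 0.02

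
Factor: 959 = 7^1*137^1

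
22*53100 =1168200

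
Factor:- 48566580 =- 2^2 *3^1*5^1*809443^1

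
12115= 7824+4291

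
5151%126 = 111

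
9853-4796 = 5057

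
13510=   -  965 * (-14 ) 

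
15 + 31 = 46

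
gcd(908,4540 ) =908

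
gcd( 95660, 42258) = 2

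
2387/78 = 2387/78 = 30.60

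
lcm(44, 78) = 1716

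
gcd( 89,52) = 1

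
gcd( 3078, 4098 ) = 6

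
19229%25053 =19229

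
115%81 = 34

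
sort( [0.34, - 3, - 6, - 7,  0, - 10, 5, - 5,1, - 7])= [ - 10, - 7, - 7, - 6, - 5 , - 3,0,  0.34, 1, 5 ]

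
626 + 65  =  691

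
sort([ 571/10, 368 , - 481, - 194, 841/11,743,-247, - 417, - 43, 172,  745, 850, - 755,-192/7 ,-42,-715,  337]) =[ - 755,-715, - 481, - 417, - 247,-194, - 43, - 42, - 192/7,571/10,841/11,172, 337,368,743, 745, 850 ]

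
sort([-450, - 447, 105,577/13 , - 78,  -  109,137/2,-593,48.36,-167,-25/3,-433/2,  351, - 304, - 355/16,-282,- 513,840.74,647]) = [  -  593,-513,-450, - 447,-304, -282, - 433/2,-167,-109,-78, -355/16,-25/3, 577/13, 48.36, 137/2 , 105, 351, 647,  840.74] 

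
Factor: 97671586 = 2^1* 149^1*327757^1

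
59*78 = 4602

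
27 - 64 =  - 37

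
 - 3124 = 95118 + - 98242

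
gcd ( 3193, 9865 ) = 1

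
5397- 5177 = 220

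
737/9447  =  11/141= 0.08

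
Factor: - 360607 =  - 13^1*27739^1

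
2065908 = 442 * 4674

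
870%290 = 0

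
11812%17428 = 11812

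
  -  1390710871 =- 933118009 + -457592862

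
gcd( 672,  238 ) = 14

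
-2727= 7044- 9771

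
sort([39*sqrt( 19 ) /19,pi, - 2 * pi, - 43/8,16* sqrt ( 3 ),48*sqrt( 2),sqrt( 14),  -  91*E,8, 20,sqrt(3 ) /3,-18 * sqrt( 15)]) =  [ - 91*E, - 18* sqrt( 15 ), - 2*pi, - 43/8,sqrt( 3)/3, pi,sqrt( 14 ),8,39*sqrt( 19)/19, 20,16 * sqrt( 3),48 * sqrt(2 )]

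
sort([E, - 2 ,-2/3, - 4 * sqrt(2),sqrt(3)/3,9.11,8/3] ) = [-4*sqrt( 2)  , - 2,-2/3,  sqrt(3)/3 , 8/3, E,  9.11]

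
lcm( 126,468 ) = 3276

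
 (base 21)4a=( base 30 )34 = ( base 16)5e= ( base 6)234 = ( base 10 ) 94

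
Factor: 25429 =59^1*431^1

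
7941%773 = 211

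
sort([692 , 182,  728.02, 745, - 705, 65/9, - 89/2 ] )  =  [ - 705, -89/2,65/9, 182,692, 728.02,745]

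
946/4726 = 473/2363 = 0.20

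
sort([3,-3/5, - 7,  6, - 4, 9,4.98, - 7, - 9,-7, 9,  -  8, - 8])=[ - 9,-8, - 8,- 7, - 7, - 7, - 4, - 3/5 , 3,4.98, 6, 9 , 9 ]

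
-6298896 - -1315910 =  - 4982986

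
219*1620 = 354780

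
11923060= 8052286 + 3870774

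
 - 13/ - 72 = 13/72 = 0.18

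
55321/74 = 55321/74 = 747.58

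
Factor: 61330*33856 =2076388480= 2^7*5^1*23^2*6133^1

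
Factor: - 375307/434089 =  - 19^1*503^( - 1 )* 863^ (  -  1 ) * 19753^1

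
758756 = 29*26164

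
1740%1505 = 235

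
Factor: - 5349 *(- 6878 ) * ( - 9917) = -364850614974 = - 2^1*3^1*19^1*47^1* 181^1*211^1 * 1783^1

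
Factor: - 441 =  - 3^2* 7^2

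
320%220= 100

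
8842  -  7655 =1187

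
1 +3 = 4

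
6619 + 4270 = 10889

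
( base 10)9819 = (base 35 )80j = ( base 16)265b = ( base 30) AR9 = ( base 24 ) H13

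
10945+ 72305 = 83250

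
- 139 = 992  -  1131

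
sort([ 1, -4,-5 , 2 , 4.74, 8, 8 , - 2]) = [ -5, - 4 , - 2 , 1, 2,  4.74,8,8 ]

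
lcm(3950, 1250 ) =98750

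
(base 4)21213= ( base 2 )1001100111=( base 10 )615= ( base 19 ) 1d7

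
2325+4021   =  6346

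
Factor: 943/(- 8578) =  - 2^( - 1)*23^1* 41^1*4289^( - 1) 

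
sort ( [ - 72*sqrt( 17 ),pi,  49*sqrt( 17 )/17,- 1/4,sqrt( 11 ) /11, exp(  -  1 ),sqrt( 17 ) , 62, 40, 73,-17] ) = [-72 * sqrt(17 ), - 17, -1/4,sqrt( 11 )/11,exp( - 1), pi , sqrt( 17),49 * sqrt(17 )/17,  40,62 , 73 ] 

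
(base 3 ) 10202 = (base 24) 45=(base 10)101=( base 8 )145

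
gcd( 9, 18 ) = 9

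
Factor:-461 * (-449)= 449^1*461^1 = 206989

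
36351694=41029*886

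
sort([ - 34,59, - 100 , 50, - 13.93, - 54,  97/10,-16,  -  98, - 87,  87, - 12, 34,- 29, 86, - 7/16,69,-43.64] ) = [ - 100 , - 98 , - 87, - 54, - 43.64, - 34, - 29,  -  16,-13.93,-12  , - 7/16, 97/10,34, 50,59,69,86,87] 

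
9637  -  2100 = 7537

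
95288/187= 95288/187=509.56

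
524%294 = 230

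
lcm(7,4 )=28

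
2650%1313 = 24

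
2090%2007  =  83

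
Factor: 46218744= 2^3*3^2 * 11^1*13^1 * 67^2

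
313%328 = 313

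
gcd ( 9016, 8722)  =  98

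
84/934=42/467 = 0.09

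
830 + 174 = 1004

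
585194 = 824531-239337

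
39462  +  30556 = 70018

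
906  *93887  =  85061622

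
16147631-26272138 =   -  10124507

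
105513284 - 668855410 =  - 563342126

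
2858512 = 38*75224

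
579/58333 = 579/58333 =0.01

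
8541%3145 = 2251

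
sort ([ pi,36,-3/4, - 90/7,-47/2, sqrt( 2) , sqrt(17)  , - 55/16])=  [ - 47/2, - 90/7,-55/16, - 3/4, sqrt( 2 ), pi,  sqrt( 17 ) , 36]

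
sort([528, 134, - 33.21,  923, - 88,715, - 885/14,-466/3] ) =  [ - 466/3, - 88, - 885/14,  -  33.21, 134, 528 , 715  ,  923]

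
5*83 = 415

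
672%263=146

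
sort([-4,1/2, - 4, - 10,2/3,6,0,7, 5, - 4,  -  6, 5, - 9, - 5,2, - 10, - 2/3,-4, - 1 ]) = [ - 10, - 10, - 9, - 6, - 5, - 4 ,- 4,  -  4, - 4, - 1,  -  2/3  ,  0, 1/2,2/3,2,5 , 5,6,7] 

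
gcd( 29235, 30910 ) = 5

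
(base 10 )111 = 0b1101111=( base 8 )157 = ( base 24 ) 4f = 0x6F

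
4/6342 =2/3171=0.00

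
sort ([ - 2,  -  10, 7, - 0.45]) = [ - 10, -2, - 0.45,  7 ]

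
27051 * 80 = 2164080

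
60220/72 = 15055/18 = 836.39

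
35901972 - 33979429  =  1922543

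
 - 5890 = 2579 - 8469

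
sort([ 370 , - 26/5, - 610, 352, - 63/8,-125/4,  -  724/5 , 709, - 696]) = [ - 696 , - 610 , - 724/5, - 125/4,  -  63/8,-26/5,352, 370,  709]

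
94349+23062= 117411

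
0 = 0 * 6815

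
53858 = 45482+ 8376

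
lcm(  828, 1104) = 3312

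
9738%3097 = 447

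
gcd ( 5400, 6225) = 75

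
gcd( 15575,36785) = 35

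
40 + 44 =84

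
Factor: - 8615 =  - 5^1*1723^1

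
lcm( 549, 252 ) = 15372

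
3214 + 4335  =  7549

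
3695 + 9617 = 13312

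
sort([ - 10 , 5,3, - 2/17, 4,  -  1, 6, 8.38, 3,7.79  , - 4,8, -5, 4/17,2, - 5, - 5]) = [ - 10, - 5 , - 5, - 5,-4,  -  1, - 2/17,4/17, 2,3, 3, 4, 5 , 6, 7.79, 8,8.38]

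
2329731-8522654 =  - 6192923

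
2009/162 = 2009/162=12.40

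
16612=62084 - 45472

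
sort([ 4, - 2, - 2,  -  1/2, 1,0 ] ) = [ - 2, - 2,  -  1/2, 0, 1,4]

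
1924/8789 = 1924/8789 = 0.22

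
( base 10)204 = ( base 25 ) 84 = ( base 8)314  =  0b11001100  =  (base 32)6c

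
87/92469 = 29/30823 = 0.00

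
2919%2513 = 406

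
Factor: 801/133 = 3^2*7^( - 1)* 19^( - 1 )*89^1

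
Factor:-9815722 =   -  2^1*7^1*197^1*3559^1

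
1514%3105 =1514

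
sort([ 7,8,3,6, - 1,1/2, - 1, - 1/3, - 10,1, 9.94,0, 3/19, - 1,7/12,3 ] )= [ - 10, -1, - 1 , - 1, - 1/3 , 0, 3/19,  1/2, 7/12, 1, 3,3,6, 7, 8, 9.94 ]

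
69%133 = 69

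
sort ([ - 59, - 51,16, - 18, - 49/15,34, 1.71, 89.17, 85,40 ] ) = [ - 59, - 51, - 18,-49/15,  1.71, 16, 34,40,85,89.17 ]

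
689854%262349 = 165156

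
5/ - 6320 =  - 1 + 1263/1264 = - 0.00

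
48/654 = 8/109 =0.07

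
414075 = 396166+17909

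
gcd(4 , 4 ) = 4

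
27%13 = 1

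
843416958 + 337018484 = 1180435442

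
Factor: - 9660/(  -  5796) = 3^( - 1 ) * 5^1=5/3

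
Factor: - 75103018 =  - 2^1*31^1*1211339^1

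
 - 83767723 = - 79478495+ - 4289228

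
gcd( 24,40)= 8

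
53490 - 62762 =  - 9272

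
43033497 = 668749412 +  - 625715915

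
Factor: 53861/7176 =2^( - 3)*3^( - 1)*13^( - 1)*23^( - 1 ) * 53861^1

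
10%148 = 10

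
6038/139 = 6038/139 = 43.44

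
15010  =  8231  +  6779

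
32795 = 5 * 6559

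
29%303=29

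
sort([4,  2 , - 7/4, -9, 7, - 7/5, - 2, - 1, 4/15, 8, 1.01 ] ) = [ - 9, - 2,-7/4 , - 7/5,  -  1,4/15, 1.01,2, 4,7,8]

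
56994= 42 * 1357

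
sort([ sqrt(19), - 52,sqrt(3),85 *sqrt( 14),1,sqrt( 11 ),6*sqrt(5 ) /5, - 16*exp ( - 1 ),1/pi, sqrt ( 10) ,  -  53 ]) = [-53, - 52,-16* exp ( - 1),1/pi,1, sqrt(3 ),6 * sqrt( 5)/5,sqrt(10 ),sqrt (11),sqrt( 19) , 85*sqrt( 14)] 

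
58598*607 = 35568986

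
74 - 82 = - 8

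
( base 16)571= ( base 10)1393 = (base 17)4dg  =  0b10101110001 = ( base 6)10241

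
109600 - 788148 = - 678548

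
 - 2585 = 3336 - 5921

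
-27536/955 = - 27536/955 = - 28.83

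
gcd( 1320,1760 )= 440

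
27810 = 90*309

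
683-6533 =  - 5850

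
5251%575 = 76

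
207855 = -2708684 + 2916539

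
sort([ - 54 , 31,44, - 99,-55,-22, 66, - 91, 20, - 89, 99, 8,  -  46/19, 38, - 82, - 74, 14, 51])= [ - 99, - 91,  -  89, - 82, - 74, - 55, - 54, - 22, - 46/19, 8, 14, 20,31, 38,44, 51, 66,  99]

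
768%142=58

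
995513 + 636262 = 1631775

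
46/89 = 46/89=0.52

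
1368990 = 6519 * 210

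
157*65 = 10205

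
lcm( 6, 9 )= 18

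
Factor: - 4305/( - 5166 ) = 2^( - 1 ) * 3^ ( - 1 )*5^1 = 5/6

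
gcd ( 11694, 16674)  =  6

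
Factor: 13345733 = 19^1*702407^1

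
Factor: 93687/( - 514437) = -167/917 = - 7^( - 1)*131^( - 1)*167^1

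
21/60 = 7/20 = 0.35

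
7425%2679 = 2067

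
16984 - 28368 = - 11384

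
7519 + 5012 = 12531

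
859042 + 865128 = 1724170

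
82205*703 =57790115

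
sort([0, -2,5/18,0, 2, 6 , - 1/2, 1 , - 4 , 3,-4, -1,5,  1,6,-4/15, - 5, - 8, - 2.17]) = [ -8, - 5, - 4,  -  4, - 2.17,-2, - 1,  -  1/2,  -  4/15 , 0,0,5/18, 1 , 1, 2, 3, 5,6  ,  6]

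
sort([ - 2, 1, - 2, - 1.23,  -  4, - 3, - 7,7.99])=[ - 7, - 4, - 3, - 2,-2, - 1.23,1, 7.99]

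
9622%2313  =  370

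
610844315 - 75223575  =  535620740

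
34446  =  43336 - 8890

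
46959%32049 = 14910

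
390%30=0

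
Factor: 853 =853^1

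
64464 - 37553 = 26911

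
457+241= 698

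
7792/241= 32+80/241 = 32.33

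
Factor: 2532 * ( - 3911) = - 2^2*3^1 * 211^1 * 3911^1 = - 9902652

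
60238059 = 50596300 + 9641759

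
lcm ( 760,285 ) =2280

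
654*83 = 54282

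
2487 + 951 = 3438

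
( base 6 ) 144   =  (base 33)1v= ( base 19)37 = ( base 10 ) 64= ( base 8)100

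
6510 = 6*1085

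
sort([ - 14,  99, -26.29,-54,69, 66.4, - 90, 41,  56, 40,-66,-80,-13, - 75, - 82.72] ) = [ - 90, -82.72 , - 80,-75 , - 66 , - 54,-26.29,-14, - 13 , 40, 41 , 56,66.4,69,99] 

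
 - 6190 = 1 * ( - 6190) 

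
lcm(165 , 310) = 10230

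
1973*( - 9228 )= - 18206844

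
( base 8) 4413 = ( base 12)140b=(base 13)1091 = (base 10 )2315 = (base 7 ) 6515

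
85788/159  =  28596/53 =539.55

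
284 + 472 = 756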